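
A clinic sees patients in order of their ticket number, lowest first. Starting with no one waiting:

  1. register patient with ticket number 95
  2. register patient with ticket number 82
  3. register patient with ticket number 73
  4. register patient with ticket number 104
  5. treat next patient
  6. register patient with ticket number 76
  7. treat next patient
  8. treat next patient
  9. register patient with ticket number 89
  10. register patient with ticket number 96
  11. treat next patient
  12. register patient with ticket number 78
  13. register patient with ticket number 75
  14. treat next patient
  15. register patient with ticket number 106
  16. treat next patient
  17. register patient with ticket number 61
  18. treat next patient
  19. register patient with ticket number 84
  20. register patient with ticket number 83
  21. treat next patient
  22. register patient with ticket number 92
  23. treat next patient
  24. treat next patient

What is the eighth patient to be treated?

insert 95 → {95}
insert 82 → {82, 95}
insert 73 → {73, 82, 95}
insert 104 → {73, 82, 95, 104}
treat next patient → 73; now {82, 95, 104}
insert 76 → {76, 82, 95, 104}
treat next patient → 76; now {82, 95, 104}
treat next patient → 82; now {95, 104}
insert 89 → {89, 95, 104}
insert 96 → {89, 95, 96, 104}
treat next patient → 89; now {95, 96, 104}
insert 78 → {78, 95, 96, 104}
insert 75 → {75, 78, 95, 96, 104}
treat next patient → 75; now {78, 95, 96, 104}
insert 106 → {78, 95, 96, 104, 106}
treat next patient → 78; now {95, 96, 104, 106}
insert 61 → {61, 95, 96, 104, 106}
treat next patient → 61; now {95, 96, 104, 106}
insert 84 → {84, 95, 96, 104, 106}
insert 83 → {83, 84, 95, 96, 104, 106}
treat next patient → 83; now {84, 95, 96, 104, 106}
insert 92 → {84, 92, 95, 96, 104, 106}
treat next patient → 84; now {92, 95, 96, 104, 106}
treat next patient → 92; now {95, 96, 104, 106}

83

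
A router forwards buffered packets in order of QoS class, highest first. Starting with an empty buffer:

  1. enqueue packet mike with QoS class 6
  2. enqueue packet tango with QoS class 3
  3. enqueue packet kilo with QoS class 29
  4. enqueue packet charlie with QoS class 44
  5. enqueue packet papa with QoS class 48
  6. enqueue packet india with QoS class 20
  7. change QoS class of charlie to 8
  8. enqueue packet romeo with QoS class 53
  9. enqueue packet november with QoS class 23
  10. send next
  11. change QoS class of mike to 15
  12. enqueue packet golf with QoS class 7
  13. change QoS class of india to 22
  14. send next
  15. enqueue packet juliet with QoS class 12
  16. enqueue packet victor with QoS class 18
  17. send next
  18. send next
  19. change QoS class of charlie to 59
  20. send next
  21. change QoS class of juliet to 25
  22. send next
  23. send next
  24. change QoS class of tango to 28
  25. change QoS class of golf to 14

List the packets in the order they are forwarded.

add mike (QoS class 6) → {mike:6}
add tango (QoS class 3) → {mike:6, tango:3}
add kilo (QoS class 29) → {kilo:29, mike:6, tango:3}
add charlie (QoS class 44) → {charlie:44, kilo:29, mike:6, tango:3}
add papa (QoS class 48) → {papa:48, charlie:44, kilo:29, mike:6, tango:3}
add india (QoS class 20) → {papa:48, charlie:44, kilo:29, india:20, mike:6, tango:3}
update charlie to QoS class 8 → {papa:48, kilo:29, india:20, charlie:8, mike:6, tango:3}
add romeo (QoS class 53) → {romeo:53, papa:48, kilo:29, india:20, charlie:8, mike:6, tango:3}
add november (QoS class 23) → {romeo:53, papa:48, kilo:29, november:23, india:20, charlie:8, mike:6, tango:3}
send next → romeo; now {papa:48, kilo:29, november:23, india:20, charlie:8, mike:6, tango:3}
update mike to QoS class 15 → {papa:48, kilo:29, november:23, india:20, mike:15, charlie:8, tango:3}
add golf (QoS class 7) → {papa:48, kilo:29, november:23, india:20, mike:15, charlie:8, golf:7, tango:3}
update india to QoS class 22 → {papa:48, kilo:29, november:23, india:22, mike:15, charlie:8, golf:7, tango:3}
send next → papa; now {kilo:29, november:23, india:22, mike:15, charlie:8, golf:7, tango:3}
add juliet (QoS class 12) → {kilo:29, november:23, india:22, mike:15, juliet:12, charlie:8, golf:7, tango:3}
add victor (QoS class 18) → {kilo:29, november:23, india:22, victor:18, mike:15, juliet:12, charlie:8, golf:7, tango:3}
send next → kilo; now {november:23, india:22, victor:18, mike:15, juliet:12, charlie:8, golf:7, tango:3}
send next → november; now {india:22, victor:18, mike:15, juliet:12, charlie:8, golf:7, tango:3}
update charlie to QoS class 59 → {charlie:59, india:22, victor:18, mike:15, juliet:12, golf:7, tango:3}
send next → charlie; now {india:22, victor:18, mike:15, juliet:12, golf:7, tango:3}
update juliet to QoS class 25 → {juliet:25, india:22, victor:18, mike:15, golf:7, tango:3}
send next → juliet; now {india:22, victor:18, mike:15, golf:7, tango:3}
send next → india; now {victor:18, mike:15, golf:7, tango:3}
update tango to QoS class 28 → {tango:28, victor:18, mike:15, golf:7}
update golf to QoS class 14 → {tango:28, victor:18, mike:15, golf:14}

[romeo, papa, kilo, november, charlie, juliet, india]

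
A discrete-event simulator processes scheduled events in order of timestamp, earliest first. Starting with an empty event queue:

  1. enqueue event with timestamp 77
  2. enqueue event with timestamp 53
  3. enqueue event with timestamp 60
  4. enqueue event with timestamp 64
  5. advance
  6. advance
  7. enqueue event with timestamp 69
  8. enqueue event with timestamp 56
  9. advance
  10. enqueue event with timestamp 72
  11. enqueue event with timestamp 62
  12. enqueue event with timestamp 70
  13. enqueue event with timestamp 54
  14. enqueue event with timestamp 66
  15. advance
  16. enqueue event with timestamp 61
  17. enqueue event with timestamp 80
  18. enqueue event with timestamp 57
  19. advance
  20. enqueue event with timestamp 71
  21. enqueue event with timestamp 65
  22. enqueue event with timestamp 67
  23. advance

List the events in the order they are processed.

53, 60, 56, 54, 57, 61

insert 77 → {77}
insert 53 → {53, 77}
insert 60 → {53, 60, 77}
insert 64 → {53, 60, 64, 77}
advance → 53; now {60, 64, 77}
advance → 60; now {64, 77}
insert 69 → {64, 69, 77}
insert 56 → {56, 64, 69, 77}
advance → 56; now {64, 69, 77}
insert 72 → {64, 69, 72, 77}
insert 62 → {62, 64, 69, 72, 77}
insert 70 → {62, 64, 69, 70, 72, 77}
insert 54 → {54, 62, 64, 69, 70, 72, 77}
insert 66 → {54, 62, 64, 66, 69, 70, 72, 77}
advance → 54; now {62, 64, 66, 69, 70, 72, 77}
insert 61 → {61, 62, 64, 66, 69, 70, 72, 77}
insert 80 → {61, 62, 64, 66, 69, 70, 72, 77, 80}
insert 57 → {57, 61, 62, 64, 66, 69, 70, 72, 77, 80}
advance → 57; now {61, 62, 64, 66, 69, 70, 72, 77, 80}
insert 71 → {61, 62, 64, 66, 69, 70, 71, 72, 77, 80}
insert 65 → {61, 62, 64, 65, 66, 69, 70, 71, 72, 77, 80}
insert 67 → {61, 62, 64, 65, 66, 67, 69, 70, 71, 72, 77, 80}
advance → 61; now {62, 64, 65, 66, 67, 69, 70, 71, 72, 77, 80}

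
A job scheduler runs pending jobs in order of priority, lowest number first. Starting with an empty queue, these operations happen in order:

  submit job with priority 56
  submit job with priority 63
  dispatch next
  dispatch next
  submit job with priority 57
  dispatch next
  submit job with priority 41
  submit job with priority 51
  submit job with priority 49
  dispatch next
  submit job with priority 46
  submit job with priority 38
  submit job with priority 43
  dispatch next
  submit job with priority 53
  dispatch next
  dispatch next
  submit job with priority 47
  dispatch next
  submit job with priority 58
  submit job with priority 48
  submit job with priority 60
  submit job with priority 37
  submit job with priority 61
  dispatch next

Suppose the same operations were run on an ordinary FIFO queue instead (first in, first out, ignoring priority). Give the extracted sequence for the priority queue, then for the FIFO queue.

insert 56 → {56}
insert 63 → {56, 63}
dispatch next → 56; now {63}
dispatch next → 63; now {}
insert 57 → {57}
dispatch next → 57; now {}
insert 41 → {41}
insert 51 → {41, 51}
insert 49 → {41, 49, 51}
dispatch next → 41; now {49, 51}
insert 46 → {46, 49, 51}
insert 38 → {38, 46, 49, 51}
insert 43 → {38, 43, 46, 49, 51}
dispatch next → 38; now {43, 46, 49, 51}
insert 53 → {43, 46, 49, 51, 53}
dispatch next → 43; now {46, 49, 51, 53}
dispatch next → 46; now {49, 51, 53}
insert 47 → {47, 49, 51, 53}
dispatch next → 47; now {49, 51, 53}
insert 58 → {49, 51, 53, 58}
insert 48 → {48, 49, 51, 53, 58}
insert 60 → {48, 49, 51, 53, 58, 60}
insert 37 → {37, 48, 49, 51, 53, 58, 60}
insert 61 → {37, 48, 49, 51, 53, 58, 60, 61}
dispatch next → 37; now {48, 49, 51, 53, 58, 60, 61}

priority queue: [56, 63, 57, 41, 38, 43, 46, 47, 37]; FIFO queue: 56, 63, 57, 41, 51, 49, 46, 38, 43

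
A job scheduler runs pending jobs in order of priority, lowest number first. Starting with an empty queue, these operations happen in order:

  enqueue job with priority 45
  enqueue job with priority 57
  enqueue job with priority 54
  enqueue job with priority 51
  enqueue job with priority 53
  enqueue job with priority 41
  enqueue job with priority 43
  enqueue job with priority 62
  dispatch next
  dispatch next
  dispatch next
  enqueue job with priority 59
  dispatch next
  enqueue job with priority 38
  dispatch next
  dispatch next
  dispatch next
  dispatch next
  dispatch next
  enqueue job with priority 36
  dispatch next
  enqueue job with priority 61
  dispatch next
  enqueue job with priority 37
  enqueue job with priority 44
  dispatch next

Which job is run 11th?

insert 45 → {45}
insert 57 → {45, 57}
insert 54 → {45, 54, 57}
insert 51 → {45, 51, 54, 57}
insert 53 → {45, 51, 53, 54, 57}
insert 41 → {41, 45, 51, 53, 54, 57}
insert 43 → {41, 43, 45, 51, 53, 54, 57}
insert 62 → {41, 43, 45, 51, 53, 54, 57, 62}
dispatch next → 41; now {43, 45, 51, 53, 54, 57, 62}
dispatch next → 43; now {45, 51, 53, 54, 57, 62}
dispatch next → 45; now {51, 53, 54, 57, 62}
insert 59 → {51, 53, 54, 57, 59, 62}
dispatch next → 51; now {53, 54, 57, 59, 62}
insert 38 → {38, 53, 54, 57, 59, 62}
dispatch next → 38; now {53, 54, 57, 59, 62}
dispatch next → 53; now {54, 57, 59, 62}
dispatch next → 54; now {57, 59, 62}
dispatch next → 57; now {59, 62}
dispatch next → 59; now {62}
insert 36 → {36, 62}
dispatch next → 36; now {62}
insert 61 → {61, 62}
dispatch next → 61; now {62}
insert 37 → {37, 62}
insert 44 → {37, 44, 62}
dispatch next → 37; now {44, 62}

61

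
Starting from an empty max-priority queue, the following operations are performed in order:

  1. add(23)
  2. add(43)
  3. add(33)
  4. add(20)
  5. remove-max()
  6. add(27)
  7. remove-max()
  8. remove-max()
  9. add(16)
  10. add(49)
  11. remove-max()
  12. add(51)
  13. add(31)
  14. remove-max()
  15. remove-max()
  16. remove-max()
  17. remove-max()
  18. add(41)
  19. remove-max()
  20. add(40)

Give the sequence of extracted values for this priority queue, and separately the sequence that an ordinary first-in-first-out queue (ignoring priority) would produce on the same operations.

insert 23 → {23}
insert 43 → {43, 23}
insert 33 → {43, 33, 23}
insert 20 → {43, 33, 23, 20}
remove-max → 43; now {33, 23, 20}
insert 27 → {33, 27, 23, 20}
remove-max → 33; now {27, 23, 20}
remove-max → 27; now {23, 20}
insert 16 → {23, 20, 16}
insert 49 → {49, 23, 20, 16}
remove-max → 49; now {23, 20, 16}
insert 51 → {51, 23, 20, 16}
insert 31 → {51, 31, 23, 20, 16}
remove-max → 51; now {31, 23, 20, 16}
remove-max → 31; now {23, 20, 16}
remove-max → 23; now {20, 16}
remove-max → 20; now {16}
insert 41 → {41, 16}
remove-max → 41; now {16}
insert 40 → {40, 16}

priority queue: 43 → 33 → 27 → 49 → 51 → 31 → 23 → 20 → 41; FIFO queue: 23 → 43 → 33 → 20 → 27 → 16 → 49 → 51 → 31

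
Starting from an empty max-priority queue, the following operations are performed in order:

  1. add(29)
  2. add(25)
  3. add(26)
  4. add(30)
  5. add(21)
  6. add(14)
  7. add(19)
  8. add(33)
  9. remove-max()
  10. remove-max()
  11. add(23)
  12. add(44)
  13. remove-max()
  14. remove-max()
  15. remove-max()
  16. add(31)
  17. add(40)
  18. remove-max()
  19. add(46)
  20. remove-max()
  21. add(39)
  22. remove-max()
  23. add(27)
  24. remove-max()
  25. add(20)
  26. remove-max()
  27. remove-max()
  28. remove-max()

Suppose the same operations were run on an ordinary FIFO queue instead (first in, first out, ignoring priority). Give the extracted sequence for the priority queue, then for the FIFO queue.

priority queue: 33, 30, 44, 29, 26, 40, 46, 39, 31, 27, 25, 23; FIFO queue: [29, 25, 26, 30, 21, 14, 19, 33, 23, 44, 31, 40]

insert 29 → {29}
insert 25 → {29, 25}
insert 26 → {29, 26, 25}
insert 30 → {30, 29, 26, 25}
insert 21 → {30, 29, 26, 25, 21}
insert 14 → {30, 29, 26, 25, 21, 14}
insert 19 → {30, 29, 26, 25, 21, 19, 14}
insert 33 → {33, 30, 29, 26, 25, 21, 19, 14}
remove-max → 33; now {30, 29, 26, 25, 21, 19, 14}
remove-max → 30; now {29, 26, 25, 21, 19, 14}
insert 23 → {29, 26, 25, 23, 21, 19, 14}
insert 44 → {44, 29, 26, 25, 23, 21, 19, 14}
remove-max → 44; now {29, 26, 25, 23, 21, 19, 14}
remove-max → 29; now {26, 25, 23, 21, 19, 14}
remove-max → 26; now {25, 23, 21, 19, 14}
insert 31 → {31, 25, 23, 21, 19, 14}
insert 40 → {40, 31, 25, 23, 21, 19, 14}
remove-max → 40; now {31, 25, 23, 21, 19, 14}
insert 46 → {46, 31, 25, 23, 21, 19, 14}
remove-max → 46; now {31, 25, 23, 21, 19, 14}
insert 39 → {39, 31, 25, 23, 21, 19, 14}
remove-max → 39; now {31, 25, 23, 21, 19, 14}
insert 27 → {31, 27, 25, 23, 21, 19, 14}
remove-max → 31; now {27, 25, 23, 21, 19, 14}
insert 20 → {27, 25, 23, 21, 20, 19, 14}
remove-max → 27; now {25, 23, 21, 20, 19, 14}
remove-max → 25; now {23, 21, 20, 19, 14}
remove-max → 23; now {21, 20, 19, 14}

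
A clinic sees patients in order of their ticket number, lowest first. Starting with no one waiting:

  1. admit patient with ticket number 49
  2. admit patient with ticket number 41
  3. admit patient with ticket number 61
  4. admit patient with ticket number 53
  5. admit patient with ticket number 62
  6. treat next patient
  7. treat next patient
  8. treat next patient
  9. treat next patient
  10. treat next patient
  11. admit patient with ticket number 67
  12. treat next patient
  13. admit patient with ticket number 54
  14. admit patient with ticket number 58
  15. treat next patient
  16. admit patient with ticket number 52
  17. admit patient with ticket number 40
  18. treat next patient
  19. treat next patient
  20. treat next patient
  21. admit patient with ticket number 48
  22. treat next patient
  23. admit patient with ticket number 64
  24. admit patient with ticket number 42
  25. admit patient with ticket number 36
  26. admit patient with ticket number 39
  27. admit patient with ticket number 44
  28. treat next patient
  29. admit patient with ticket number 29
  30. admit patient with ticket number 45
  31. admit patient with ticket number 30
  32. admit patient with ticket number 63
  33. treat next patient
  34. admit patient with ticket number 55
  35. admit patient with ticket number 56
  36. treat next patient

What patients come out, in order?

[41, 49, 53, 61, 62, 67, 54, 40, 52, 58, 48, 36, 29, 30]

insert 49 → {49}
insert 41 → {41, 49}
insert 61 → {41, 49, 61}
insert 53 → {41, 49, 53, 61}
insert 62 → {41, 49, 53, 61, 62}
treat next patient → 41; now {49, 53, 61, 62}
treat next patient → 49; now {53, 61, 62}
treat next patient → 53; now {61, 62}
treat next patient → 61; now {62}
treat next patient → 62; now {}
insert 67 → {67}
treat next patient → 67; now {}
insert 54 → {54}
insert 58 → {54, 58}
treat next patient → 54; now {58}
insert 52 → {52, 58}
insert 40 → {40, 52, 58}
treat next patient → 40; now {52, 58}
treat next patient → 52; now {58}
treat next patient → 58; now {}
insert 48 → {48}
treat next patient → 48; now {}
insert 64 → {64}
insert 42 → {42, 64}
insert 36 → {36, 42, 64}
insert 39 → {36, 39, 42, 64}
insert 44 → {36, 39, 42, 44, 64}
treat next patient → 36; now {39, 42, 44, 64}
insert 29 → {29, 39, 42, 44, 64}
insert 45 → {29, 39, 42, 44, 45, 64}
insert 30 → {29, 30, 39, 42, 44, 45, 64}
insert 63 → {29, 30, 39, 42, 44, 45, 63, 64}
treat next patient → 29; now {30, 39, 42, 44, 45, 63, 64}
insert 55 → {30, 39, 42, 44, 45, 55, 63, 64}
insert 56 → {30, 39, 42, 44, 45, 55, 56, 63, 64}
treat next patient → 30; now {39, 42, 44, 45, 55, 56, 63, 64}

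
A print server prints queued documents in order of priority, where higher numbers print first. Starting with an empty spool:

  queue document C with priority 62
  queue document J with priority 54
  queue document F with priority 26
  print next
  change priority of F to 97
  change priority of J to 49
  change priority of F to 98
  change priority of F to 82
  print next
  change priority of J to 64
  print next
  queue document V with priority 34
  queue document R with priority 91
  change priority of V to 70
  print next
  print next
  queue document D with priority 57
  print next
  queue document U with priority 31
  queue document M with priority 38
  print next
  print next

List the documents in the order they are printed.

C → F → J → R → V → D → M → U

add C (priority 62) → {C:62}
add J (priority 54) → {C:62, J:54}
add F (priority 26) → {C:62, J:54, F:26}
print next → C; now {J:54, F:26}
update F to priority 97 → {F:97, J:54}
update J to priority 49 → {F:97, J:49}
update F to priority 98 → {F:98, J:49}
update F to priority 82 → {F:82, J:49}
print next → F; now {J:49}
update J to priority 64 → {J:64}
print next → J; now {}
add V (priority 34) → {V:34}
add R (priority 91) → {R:91, V:34}
update V to priority 70 → {R:91, V:70}
print next → R; now {V:70}
print next → V; now {}
add D (priority 57) → {D:57}
print next → D; now {}
add U (priority 31) → {U:31}
add M (priority 38) → {M:38, U:31}
print next → M; now {U:31}
print next → U; now {}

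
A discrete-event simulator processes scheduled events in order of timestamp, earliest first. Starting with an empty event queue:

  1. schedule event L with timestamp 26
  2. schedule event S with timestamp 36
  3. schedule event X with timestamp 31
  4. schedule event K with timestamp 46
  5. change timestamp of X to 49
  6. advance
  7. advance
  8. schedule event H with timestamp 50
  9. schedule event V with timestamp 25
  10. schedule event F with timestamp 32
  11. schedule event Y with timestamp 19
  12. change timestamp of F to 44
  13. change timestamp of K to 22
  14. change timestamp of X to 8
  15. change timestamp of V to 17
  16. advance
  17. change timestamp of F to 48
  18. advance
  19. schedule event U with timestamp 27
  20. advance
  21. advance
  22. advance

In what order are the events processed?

[L, S, X, V, Y, K, U]

add L (timestamp 26) → {L:26}
add S (timestamp 36) → {L:26, S:36}
add X (timestamp 31) → {L:26, X:31, S:36}
add K (timestamp 46) → {L:26, X:31, S:36, K:46}
update X to timestamp 49 → {L:26, S:36, K:46, X:49}
advance → L; now {S:36, K:46, X:49}
advance → S; now {K:46, X:49}
add H (timestamp 50) → {K:46, X:49, H:50}
add V (timestamp 25) → {V:25, K:46, X:49, H:50}
add F (timestamp 32) → {V:25, F:32, K:46, X:49, H:50}
add Y (timestamp 19) → {Y:19, V:25, F:32, K:46, X:49, H:50}
update F to timestamp 44 → {Y:19, V:25, F:44, K:46, X:49, H:50}
update K to timestamp 22 → {Y:19, K:22, V:25, F:44, X:49, H:50}
update X to timestamp 8 → {X:8, Y:19, K:22, V:25, F:44, H:50}
update V to timestamp 17 → {X:8, V:17, Y:19, K:22, F:44, H:50}
advance → X; now {V:17, Y:19, K:22, F:44, H:50}
update F to timestamp 48 → {V:17, Y:19, K:22, F:48, H:50}
advance → V; now {Y:19, K:22, F:48, H:50}
add U (timestamp 27) → {Y:19, K:22, U:27, F:48, H:50}
advance → Y; now {K:22, U:27, F:48, H:50}
advance → K; now {U:27, F:48, H:50}
advance → U; now {F:48, H:50}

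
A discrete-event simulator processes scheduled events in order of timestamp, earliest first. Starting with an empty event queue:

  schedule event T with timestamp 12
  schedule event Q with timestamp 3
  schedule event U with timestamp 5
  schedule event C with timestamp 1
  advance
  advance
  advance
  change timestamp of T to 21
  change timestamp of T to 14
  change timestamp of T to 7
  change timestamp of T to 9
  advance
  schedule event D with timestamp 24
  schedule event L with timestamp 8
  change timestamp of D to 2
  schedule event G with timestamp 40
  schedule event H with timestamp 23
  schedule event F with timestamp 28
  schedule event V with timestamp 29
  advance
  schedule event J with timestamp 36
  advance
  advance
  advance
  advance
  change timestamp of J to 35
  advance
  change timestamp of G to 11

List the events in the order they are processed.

add T (timestamp 12) → {T:12}
add Q (timestamp 3) → {Q:3, T:12}
add U (timestamp 5) → {Q:3, U:5, T:12}
add C (timestamp 1) → {C:1, Q:3, U:5, T:12}
advance → C; now {Q:3, U:5, T:12}
advance → Q; now {U:5, T:12}
advance → U; now {T:12}
update T to timestamp 21 → {T:21}
update T to timestamp 14 → {T:14}
update T to timestamp 7 → {T:7}
update T to timestamp 9 → {T:9}
advance → T; now {}
add D (timestamp 24) → {D:24}
add L (timestamp 8) → {L:8, D:24}
update D to timestamp 2 → {D:2, L:8}
add G (timestamp 40) → {D:2, L:8, G:40}
add H (timestamp 23) → {D:2, L:8, H:23, G:40}
add F (timestamp 28) → {D:2, L:8, H:23, F:28, G:40}
add V (timestamp 29) → {D:2, L:8, H:23, F:28, V:29, G:40}
advance → D; now {L:8, H:23, F:28, V:29, G:40}
add J (timestamp 36) → {L:8, H:23, F:28, V:29, J:36, G:40}
advance → L; now {H:23, F:28, V:29, J:36, G:40}
advance → H; now {F:28, V:29, J:36, G:40}
advance → F; now {V:29, J:36, G:40}
advance → V; now {J:36, G:40}
update J to timestamp 35 → {J:35, G:40}
advance → J; now {G:40}
update G to timestamp 11 → {G:11}

C → Q → U → T → D → L → H → F → V → J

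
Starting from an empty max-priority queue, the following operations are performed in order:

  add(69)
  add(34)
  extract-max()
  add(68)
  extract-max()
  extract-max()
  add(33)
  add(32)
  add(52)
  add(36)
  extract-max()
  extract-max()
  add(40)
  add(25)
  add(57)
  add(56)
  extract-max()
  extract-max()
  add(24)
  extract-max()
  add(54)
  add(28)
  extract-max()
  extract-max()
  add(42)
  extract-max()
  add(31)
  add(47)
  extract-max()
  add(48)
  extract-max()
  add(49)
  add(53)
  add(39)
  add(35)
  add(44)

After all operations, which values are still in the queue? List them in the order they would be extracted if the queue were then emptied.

insert 69 → {69}
insert 34 → {69, 34}
extract-max → 69; now {34}
insert 68 → {68, 34}
extract-max → 68; now {34}
extract-max → 34; now {}
insert 33 → {33}
insert 32 → {33, 32}
insert 52 → {52, 33, 32}
insert 36 → {52, 36, 33, 32}
extract-max → 52; now {36, 33, 32}
extract-max → 36; now {33, 32}
insert 40 → {40, 33, 32}
insert 25 → {40, 33, 32, 25}
insert 57 → {57, 40, 33, 32, 25}
insert 56 → {57, 56, 40, 33, 32, 25}
extract-max → 57; now {56, 40, 33, 32, 25}
extract-max → 56; now {40, 33, 32, 25}
insert 24 → {40, 33, 32, 25, 24}
extract-max → 40; now {33, 32, 25, 24}
insert 54 → {54, 33, 32, 25, 24}
insert 28 → {54, 33, 32, 28, 25, 24}
extract-max → 54; now {33, 32, 28, 25, 24}
extract-max → 33; now {32, 28, 25, 24}
insert 42 → {42, 32, 28, 25, 24}
extract-max → 42; now {32, 28, 25, 24}
insert 31 → {32, 31, 28, 25, 24}
insert 47 → {47, 32, 31, 28, 25, 24}
extract-max → 47; now {32, 31, 28, 25, 24}
insert 48 → {48, 32, 31, 28, 25, 24}
extract-max → 48; now {32, 31, 28, 25, 24}
insert 49 → {49, 32, 31, 28, 25, 24}
insert 53 → {53, 49, 32, 31, 28, 25, 24}
insert 39 → {53, 49, 39, 32, 31, 28, 25, 24}
insert 35 → {53, 49, 39, 35, 32, 31, 28, 25, 24}
insert 44 → {53, 49, 44, 39, 35, 32, 31, 28, 25, 24}

[53, 49, 44, 39, 35, 32, 31, 28, 25, 24]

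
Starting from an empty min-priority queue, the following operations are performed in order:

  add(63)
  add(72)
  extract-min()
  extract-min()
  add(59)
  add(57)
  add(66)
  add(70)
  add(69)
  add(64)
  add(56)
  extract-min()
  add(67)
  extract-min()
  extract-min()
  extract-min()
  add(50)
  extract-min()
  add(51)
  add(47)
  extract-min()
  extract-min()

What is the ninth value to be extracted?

51

insert 63 → {63}
insert 72 → {63, 72}
extract-min → 63; now {72}
extract-min → 72; now {}
insert 59 → {59}
insert 57 → {57, 59}
insert 66 → {57, 59, 66}
insert 70 → {57, 59, 66, 70}
insert 69 → {57, 59, 66, 69, 70}
insert 64 → {57, 59, 64, 66, 69, 70}
insert 56 → {56, 57, 59, 64, 66, 69, 70}
extract-min → 56; now {57, 59, 64, 66, 69, 70}
insert 67 → {57, 59, 64, 66, 67, 69, 70}
extract-min → 57; now {59, 64, 66, 67, 69, 70}
extract-min → 59; now {64, 66, 67, 69, 70}
extract-min → 64; now {66, 67, 69, 70}
insert 50 → {50, 66, 67, 69, 70}
extract-min → 50; now {66, 67, 69, 70}
insert 51 → {51, 66, 67, 69, 70}
insert 47 → {47, 51, 66, 67, 69, 70}
extract-min → 47; now {51, 66, 67, 69, 70}
extract-min → 51; now {66, 67, 69, 70}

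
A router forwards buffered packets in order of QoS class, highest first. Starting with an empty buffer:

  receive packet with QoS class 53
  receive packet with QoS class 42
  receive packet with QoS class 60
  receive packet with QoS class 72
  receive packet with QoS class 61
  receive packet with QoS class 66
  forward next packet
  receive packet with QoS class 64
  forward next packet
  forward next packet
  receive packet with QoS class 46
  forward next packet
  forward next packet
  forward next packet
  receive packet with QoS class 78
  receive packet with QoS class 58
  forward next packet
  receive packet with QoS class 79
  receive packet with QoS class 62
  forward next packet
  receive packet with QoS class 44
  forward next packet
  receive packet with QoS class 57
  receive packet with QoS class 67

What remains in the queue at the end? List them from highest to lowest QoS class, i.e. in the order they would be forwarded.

insert 53 → {53}
insert 42 → {53, 42}
insert 60 → {60, 53, 42}
insert 72 → {72, 60, 53, 42}
insert 61 → {72, 61, 60, 53, 42}
insert 66 → {72, 66, 61, 60, 53, 42}
forward next packet → 72; now {66, 61, 60, 53, 42}
insert 64 → {66, 64, 61, 60, 53, 42}
forward next packet → 66; now {64, 61, 60, 53, 42}
forward next packet → 64; now {61, 60, 53, 42}
insert 46 → {61, 60, 53, 46, 42}
forward next packet → 61; now {60, 53, 46, 42}
forward next packet → 60; now {53, 46, 42}
forward next packet → 53; now {46, 42}
insert 78 → {78, 46, 42}
insert 58 → {78, 58, 46, 42}
forward next packet → 78; now {58, 46, 42}
insert 79 → {79, 58, 46, 42}
insert 62 → {79, 62, 58, 46, 42}
forward next packet → 79; now {62, 58, 46, 42}
insert 44 → {62, 58, 46, 44, 42}
forward next packet → 62; now {58, 46, 44, 42}
insert 57 → {58, 57, 46, 44, 42}
insert 67 → {67, 58, 57, 46, 44, 42}

67, 58, 57, 46, 44, 42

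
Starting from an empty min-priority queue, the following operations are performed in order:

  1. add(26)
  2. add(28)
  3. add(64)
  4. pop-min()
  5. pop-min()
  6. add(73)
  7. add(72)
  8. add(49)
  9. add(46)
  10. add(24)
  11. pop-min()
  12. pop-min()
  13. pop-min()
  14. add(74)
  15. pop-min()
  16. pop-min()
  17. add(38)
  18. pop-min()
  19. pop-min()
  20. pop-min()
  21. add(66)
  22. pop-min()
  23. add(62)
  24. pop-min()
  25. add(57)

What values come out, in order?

insert 26 → {26}
insert 28 → {26, 28}
insert 64 → {26, 28, 64}
pop-min → 26; now {28, 64}
pop-min → 28; now {64}
insert 73 → {64, 73}
insert 72 → {64, 72, 73}
insert 49 → {49, 64, 72, 73}
insert 46 → {46, 49, 64, 72, 73}
insert 24 → {24, 46, 49, 64, 72, 73}
pop-min → 24; now {46, 49, 64, 72, 73}
pop-min → 46; now {49, 64, 72, 73}
pop-min → 49; now {64, 72, 73}
insert 74 → {64, 72, 73, 74}
pop-min → 64; now {72, 73, 74}
pop-min → 72; now {73, 74}
insert 38 → {38, 73, 74}
pop-min → 38; now {73, 74}
pop-min → 73; now {74}
pop-min → 74; now {}
insert 66 → {66}
pop-min → 66; now {}
insert 62 → {62}
pop-min → 62; now {}
insert 57 → {57}

[26, 28, 24, 46, 49, 64, 72, 38, 73, 74, 66, 62]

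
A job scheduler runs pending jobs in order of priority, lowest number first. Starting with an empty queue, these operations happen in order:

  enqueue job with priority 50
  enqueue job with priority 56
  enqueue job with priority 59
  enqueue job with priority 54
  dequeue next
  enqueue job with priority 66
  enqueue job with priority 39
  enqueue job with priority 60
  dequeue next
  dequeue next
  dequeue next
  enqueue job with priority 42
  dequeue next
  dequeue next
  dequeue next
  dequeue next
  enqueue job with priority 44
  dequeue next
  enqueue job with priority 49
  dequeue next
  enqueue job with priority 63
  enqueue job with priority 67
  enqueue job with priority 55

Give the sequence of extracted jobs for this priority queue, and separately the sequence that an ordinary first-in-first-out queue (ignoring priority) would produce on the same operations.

insert 50 → {50}
insert 56 → {50, 56}
insert 59 → {50, 56, 59}
insert 54 → {50, 54, 56, 59}
dequeue next → 50; now {54, 56, 59}
insert 66 → {54, 56, 59, 66}
insert 39 → {39, 54, 56, 59, 66}
insert 60 → {39, 54, 56, 59, 60, 66}
dequeue next → 39; now {54, 56, 59, 60, 66}
dequeue next → 54; now {56, 59, 60, 66}
dequeue next → 56; now {59, 60, 66}
insert 42 → {42, 59, 60, 66}
dequeue next → 42; now {59, 60, 66}
dequeue next → 59; now {60, 66}
dequeue next → 60; now {66}
dequeue next → 66; now {}
insert 44 → {44}
dequeue next → 44; now {}
insert 49 → {49}
dequeue next → 49; now {}
insert 63 → {63}
insert 67 → {63, 67}
insert 55 → {55, 63, 67}

priority queue: 50 → 39 → 54 → 56 → 42 → 59 → 60 → 66 → 44 → 49; FIFO queue: 50 → 56 → 59 → 54 → 66 → 39 → 60 → 42 → 44 → 49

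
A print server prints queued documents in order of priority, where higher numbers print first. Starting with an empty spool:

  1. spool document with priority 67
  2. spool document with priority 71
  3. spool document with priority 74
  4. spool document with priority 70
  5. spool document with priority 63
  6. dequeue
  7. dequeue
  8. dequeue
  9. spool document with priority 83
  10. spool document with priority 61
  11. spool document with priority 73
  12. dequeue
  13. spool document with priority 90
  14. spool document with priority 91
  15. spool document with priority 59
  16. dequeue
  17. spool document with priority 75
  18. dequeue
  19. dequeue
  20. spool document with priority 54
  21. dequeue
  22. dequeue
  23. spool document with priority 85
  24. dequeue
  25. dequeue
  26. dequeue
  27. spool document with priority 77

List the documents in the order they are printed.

insert 67 → {67}
insert 71 → {71, 67}
insert 74 → {74, 71, 67}
insert 70 → {74, 71, 70, 67}
insert 63 → {74, 71, 70, 67, 63}
dequeue → 74; now {71, 70, 67, 63}
dequeue → 71; now {70, 67, 63}
dequeue → 70; now {67, 63}
insert 83 → {83, 67, 63}
insert 61 → {83, 67, 63, 61}
insert 73 → {83, 73, 67, 63, 61}
dequeue → 83; now {73, 67, 63, 61}
insert 90 → {90, 73, 67, 63, 61}
insert 91 → {91, 90, 73, 67, 63, 61}
insert 59 → {91, 90, 73, 67, 63, 61, 59}
dequeue → 91; now {90, 73, 67, 63, 61, 59}
insert 75 → {90, 75, 73, 67, 63, 61, 59}
dequeue → 90; now {75, 73, 67, 63, 61, 59}
dequeue → 75; now {73, 67, 63, 61, 59}
insert 54 → {73, 67, 63, 61, 59, 54}
dequeue → 73; now {67, 63, 61, 59, 54}
dequeue → 67; now {63, 61, 59, 54}
insert 85 → {85, 63, 61, 59, 54}
dequeue → 85; now {63, 61, 59, 54}
dequeue → 63; now {61, 59, 54}
dequeue → 61; now {59, 54}
insert 77 → {77, 59, 54}

[74, 71, 70, 83, 91, 90, 75, 73, 67, 85, 63, 61]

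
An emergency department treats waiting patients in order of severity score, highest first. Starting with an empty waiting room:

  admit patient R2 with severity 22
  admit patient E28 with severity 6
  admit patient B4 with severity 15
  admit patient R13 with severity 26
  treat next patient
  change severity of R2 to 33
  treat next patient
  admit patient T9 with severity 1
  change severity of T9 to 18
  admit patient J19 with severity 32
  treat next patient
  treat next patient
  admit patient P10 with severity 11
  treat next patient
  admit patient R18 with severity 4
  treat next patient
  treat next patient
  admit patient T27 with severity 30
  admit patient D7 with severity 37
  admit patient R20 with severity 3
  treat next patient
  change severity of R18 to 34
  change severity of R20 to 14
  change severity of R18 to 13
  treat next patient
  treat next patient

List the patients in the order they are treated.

add R2 (severity 22) → {R2:22}
add E28 (severity 6) → {R2:22, E28:6}
add B4 (severity 15) → {R2:22, B4:15, E28:6}
add R13 (severity 26) → {R13:26, R2:22, B4:15, E28:6}
treat next patient → R13; now {R2:22, B4:15, E28:6}
update R2 to severity 33 → {R2:33, B4:15, E28:6}
treat next patient → R2; now {B4:15, E28:6}
add T9 (severity 1) → {B4:15, E28:6, T9:1}
update T9 to severity 18 → {T9:18, B4:15, E28:6}
add J19 (severity 32) → {J19:32, T9:18, B4:15, E28:6}
treat next patient → J19; now {T9:18, B4:15, E28:6}
treat next patient → T9; now {B4:15, E28:6}
add P10 (severity 11) → {B4:15, P10:11, E28:6}
treat next patient → B4; now {P10:11, E28:6}
add R18 (severity 4) → {P10:11, E28:6, R18:4}
treat next patient → P10; now {E28:6, R18:4}
treat next patient → E28; now {R18:4}
add T27 (severity 30) → {T27:30, R18:4}
add D7 (severity 37) → {D7:37, T27:30, R18:4}
add R20 (severity 3) → {D7:37, T27:30, R18:4, R20:3}
treat next patient → D7; now {T27:30, R18:4, R20:3}
update R18 to severity 34 → {R18:34, T27:30, R20:3}
update R20 to severity 14 → {R18:34, T27:30, R20:14}
update R18 to severity 13 → {T27:30, R20:14, R18:13}
treat next patient → T27; now {R20:14, R18:13}
treat next patient → R20; now {R18:13}

R13 → R2 → J19 → T9 → B4 → P10 → E28 → D7 → T27 → R20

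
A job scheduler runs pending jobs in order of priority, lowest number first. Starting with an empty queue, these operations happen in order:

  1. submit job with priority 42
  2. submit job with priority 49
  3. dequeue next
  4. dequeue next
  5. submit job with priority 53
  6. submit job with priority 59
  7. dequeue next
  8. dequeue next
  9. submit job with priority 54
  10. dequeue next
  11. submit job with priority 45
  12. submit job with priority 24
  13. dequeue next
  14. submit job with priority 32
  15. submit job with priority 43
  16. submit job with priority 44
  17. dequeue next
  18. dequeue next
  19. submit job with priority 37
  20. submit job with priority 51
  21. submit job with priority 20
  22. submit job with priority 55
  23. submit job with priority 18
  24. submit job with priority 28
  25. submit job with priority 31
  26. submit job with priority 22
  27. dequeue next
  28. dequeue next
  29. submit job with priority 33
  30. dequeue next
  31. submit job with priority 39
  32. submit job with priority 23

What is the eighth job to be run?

43

insert 42 → {42}
insert 49 → {42, 49}
dequeue next → 42; now {49}
dequeue next → 49; now {}
insert 53 → {53}
insert 59 → {53, 59}
dequeue next → 53; now {59}
dequeue next → 59; now {}
insert 54 → {54}
dequeue next → 54; now {}
insert 45 → {45}
insert 24 → {24, 45}
dequeue next → 24; now {45}
insert 32 → {32, 45}
insert 43 → {32, 43, 45}
insert 44 → {32, 43, 44, 45}
dequeue next → 32; now {43, 44, 45}
dequeue next → 43; now {44, 45}
insert 37 → {37, 44, 45}
insert 51 → {37, 44, 45, 51}
insert 20 → {20, 37, 44, 45, 51}
insert 55 → {20, 37, 44, 45, 51, 55}
insert 18 → {18, 20, 37, 44, 45, 51, 55}
insert 28 → {18, 20, 28, 37, 44, 45, 51, 55}
insert 31 → {18, 20, 28, 31, 37, 44, 45, 51, 55}
insert 22 → {18, 20, 22, 28, 31, 37, 44, 45, 51, 55}
dequeue next → 18; now {20, 22, 28, 31, 37, 44, 45, 51, 55}
dequeue next → 20; now {22, 28, 31, 37, 44, 45, 51, 55}
insert 33 → {22, 28, 31, 33, 37, 44, 45, 51, 55}
dequeue next → 22; now {28, 31, 33, 37, 44, 45, 51, 55}
insert 39 → {28, 31, 33, 37, 39, 44, 45, 51, 55}
insert 23 → {23, 28, 31, 33, 37, 39, 44, 45, 51, 55}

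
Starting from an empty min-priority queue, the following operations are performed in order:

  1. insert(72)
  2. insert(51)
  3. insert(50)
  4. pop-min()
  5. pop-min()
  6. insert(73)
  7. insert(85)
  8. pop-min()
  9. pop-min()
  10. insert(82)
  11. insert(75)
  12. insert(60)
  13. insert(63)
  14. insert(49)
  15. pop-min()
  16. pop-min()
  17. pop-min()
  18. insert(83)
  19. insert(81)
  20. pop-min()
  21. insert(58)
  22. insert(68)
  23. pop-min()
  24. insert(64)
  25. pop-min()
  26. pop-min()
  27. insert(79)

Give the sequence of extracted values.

50, 51, 72, 73, 49, 60, 63, 75, 58, 64, 68

insert 72 → {72}
insert 51 → {51, 72}
insert 50 → {50, 51, 72}
pop-min → 50; now {51, 72}
pop-min → 51; now {72}
insert 73 → {72, 73}
insert 85 → {72, 73, 85}
pop-min → 72; now {73, 85}
pop-min → 73; now {85}
insert 82 → {82, 85}
insert 75 → {75, 82, 85}
insert 60 → {60, 75, 82, 85}
insert 63 → {60, 63, 75, 82, 85}
insert 49 → {49, 60, 63, 75, 82, 85}
pop-min → 49; now {60, 63, 75, 82, 85}
pop-min → 60; now {63, 75, 82, 85}
pop-min → 63; now {75, 82, 85}
insert 83 → {75, 82, 83, 85}
insert 81 → {75, 81, 82, 83, 85}
pop-min → 75; now {81, 82, 83, 85}
insert 58 → {58, 81, 82, 83, 85}
insert 68 → {58, 68, 81, 82, 83, 85}
pop-min → 58; now {68, 81, 82, 83, 85}
insert 64 → {64, 68, 81, 82, 83, 85}
pop-min → 64; now {68, 81, 82, 83, 85}
pop-min → 68; now {81, 82, 83, 85}
insert 79 → {79, 81, 82, 83, 85}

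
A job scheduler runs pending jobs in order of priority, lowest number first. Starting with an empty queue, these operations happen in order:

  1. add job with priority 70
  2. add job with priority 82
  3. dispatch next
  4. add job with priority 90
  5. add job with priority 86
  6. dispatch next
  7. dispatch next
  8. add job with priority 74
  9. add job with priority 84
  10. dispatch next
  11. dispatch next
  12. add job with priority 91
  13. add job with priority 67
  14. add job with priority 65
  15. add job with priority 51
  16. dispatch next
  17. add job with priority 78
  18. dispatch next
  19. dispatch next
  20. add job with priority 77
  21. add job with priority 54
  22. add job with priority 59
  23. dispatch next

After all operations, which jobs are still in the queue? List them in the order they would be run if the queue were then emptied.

[59, 77, 78, 90, 91]

insert 70 → {70}
insert 82 → {70, 82}
dispatch next → 70; now {82}
insert 90 → {82, 90}
insert 86 → {82, 86, 90}
dispatch next → 82; now {86, 90}
dispatch next → 86; now {90}
insert 74 → {74, 90}
insert 84 → {74, 84, 90}
dispatch next → 74; now {84, 90}
dispatch next → 84; now {90}
insert 91 → {90, 91}
insert 67 → {67, 90, 91}
insert 65 → {65, 67, 90, 91}
insert 51 → {51, 65, 67, 90, 91}
dispatch next → 51; now {65, 67, 90, 91}
insert 78 → {65, 67, 78, 90, 91}
dispatch next → 65; now {67, 78, 90, 91}
dispatch next → 67; now {78, 90, 91}
insert 77 → {77, 78, 90, 91}
insert 54 → {54, 77, 78, 90, 91}
insert 59 → {54, 59, 77, 78, 90, 91}
dispatch next → 54; now {59, 77, 78, 90, 91}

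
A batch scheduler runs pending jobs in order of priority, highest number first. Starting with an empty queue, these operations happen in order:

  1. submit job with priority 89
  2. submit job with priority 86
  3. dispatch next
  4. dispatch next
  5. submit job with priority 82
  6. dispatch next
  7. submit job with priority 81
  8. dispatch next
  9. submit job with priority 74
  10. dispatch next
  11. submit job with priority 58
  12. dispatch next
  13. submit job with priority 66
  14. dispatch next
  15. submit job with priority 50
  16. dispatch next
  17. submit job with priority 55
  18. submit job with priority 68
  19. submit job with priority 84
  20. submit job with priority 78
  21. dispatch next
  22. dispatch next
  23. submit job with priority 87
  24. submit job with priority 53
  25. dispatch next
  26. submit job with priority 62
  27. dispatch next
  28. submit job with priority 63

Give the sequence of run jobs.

[89, 86, 82, 81, 74, 58, 66, 50, 84, 78, 87, 68]

insert 89 → {89}
insert 86 → {89, 86}
dispatch next → 89; now {86}
dispatch next → 86; now {}
insert 82 → {82}
dispatch next → 82; now {}
insert 81 → {81}
dispatch next → 81; now {}
insert 74 → {74}
dispatch next → 74; now {}
insert 58 → {58}
dispatch next → 58; now {}
insert 66 → {66}
dispatch next → 66; now {}
insert 50 → {50}
dispatch next → 50; now {}
insert 55 → {55}
insert 68 → {68, 55}
insert 84 → {84, 68, 55}
insert 78 → {84, 78, 68, 55}
dispatch next → 84; now {78, 68, 55}
dispatch next → 78; now {68, 55}
insert 87 → {87, 68, 55}
insert 53 → {87, 68, 55, 53}
dispatch next → 87; now {68, 55, 53}
insert 62 → {68, 62, 55, 53}
dispatch next → 68; now {62, 55, 53}
insert 63 → {63, 62, 55, 53}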